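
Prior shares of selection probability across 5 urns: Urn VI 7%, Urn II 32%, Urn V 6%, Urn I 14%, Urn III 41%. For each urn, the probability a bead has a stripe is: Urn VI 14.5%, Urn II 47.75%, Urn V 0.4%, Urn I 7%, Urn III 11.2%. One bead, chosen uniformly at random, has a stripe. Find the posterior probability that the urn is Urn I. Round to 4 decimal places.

0.0448

Compute prior × likelihood for every hypothesis:
  Urn VI: 0.07 × 0.145 = 0.01015
  Urn II: 0.32 × 0.4775 = 0.1528
  Urn V: 0.06 × 0.004 = 0.00024
  Urn I: 0.14 × 0.07 = 0.0098
  Urn III: 0.41 × 0.112 = 0.04592
Normalizing constant = 0.21891.
P(Urn I | evidence) = 0.0098 / 0.21891 ≈ 0.0448.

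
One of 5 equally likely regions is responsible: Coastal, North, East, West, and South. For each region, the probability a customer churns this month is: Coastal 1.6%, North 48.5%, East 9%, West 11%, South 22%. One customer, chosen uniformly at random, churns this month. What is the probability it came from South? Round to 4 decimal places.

Since the prior is uniform, the posterior is proportional to the likelihood:
  Coastal: 0.016
  North: 0.485
  East: 0.09
  West: 0.11
  South: 0.22
Normalizing constant = 0.921.
P(South | evidence) = 0.22 / 0.921 ≈ 0.2389.

0.2389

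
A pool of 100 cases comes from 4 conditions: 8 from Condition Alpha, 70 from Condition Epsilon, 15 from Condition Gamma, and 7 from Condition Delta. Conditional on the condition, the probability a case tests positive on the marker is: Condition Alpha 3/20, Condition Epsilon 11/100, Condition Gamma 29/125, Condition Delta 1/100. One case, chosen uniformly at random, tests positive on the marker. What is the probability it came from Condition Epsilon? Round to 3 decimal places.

0.618

Prior × likelihood for each hypothesis:
  Condition Alpha: 0.08 × 0.15 = 0.012
  Condition Epsilon: 0.7 × 0.11 = 0.077
  Condition Gamma: 0.15 × 0.232 = 0.0348
  Condition Delta: 0.07 × 0.01 = 0.0007
Normalizing constant = 0.1245.
P(Condition Epsilon | evidence) = 0.077 / 0.1245 ≈ 0.618.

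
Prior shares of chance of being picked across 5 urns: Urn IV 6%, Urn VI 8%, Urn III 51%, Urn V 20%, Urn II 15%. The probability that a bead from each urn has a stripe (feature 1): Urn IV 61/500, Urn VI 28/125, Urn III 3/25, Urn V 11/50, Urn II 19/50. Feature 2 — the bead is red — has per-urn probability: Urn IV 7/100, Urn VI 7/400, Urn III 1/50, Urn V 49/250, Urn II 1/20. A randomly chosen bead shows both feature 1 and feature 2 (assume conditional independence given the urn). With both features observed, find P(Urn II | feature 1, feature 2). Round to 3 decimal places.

Compute prior × likelihood for every hypothesis:
  Urn IV: 0.06 × 0.122 × 0.07 = 0.0005124
  Urn VI: 0.08 × 0.224 × 0.0175 = 0.0003136
  Urn III: 0.51 × 0.12 × 0.02 = 0.001224
  Urn V: 0.2 × 0.22 × 0.196 = 0.008624
  Urn II: 0.15 × 0.38 × 0.05 = 0.00285
Total = 0.013524.
P(Urn II | evidence) = 0.00285 / 0.013524 ≈ 0.211.

0.211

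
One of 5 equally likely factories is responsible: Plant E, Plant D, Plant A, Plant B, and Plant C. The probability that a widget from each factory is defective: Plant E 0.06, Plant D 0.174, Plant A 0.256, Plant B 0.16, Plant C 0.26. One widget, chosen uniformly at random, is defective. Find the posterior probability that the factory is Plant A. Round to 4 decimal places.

Since the prior is uniform, the posterior is proportional to the likelihood:
  Plant E: 0.06
  Plant D: 0.174
  Plant A: 0.256
  Plant B: 0.16
  Plant C: 0.26
Total = 0.91.
P(Plant A | evidence) = 0.256 / 0.91 ≈ 0.2813.

0.2813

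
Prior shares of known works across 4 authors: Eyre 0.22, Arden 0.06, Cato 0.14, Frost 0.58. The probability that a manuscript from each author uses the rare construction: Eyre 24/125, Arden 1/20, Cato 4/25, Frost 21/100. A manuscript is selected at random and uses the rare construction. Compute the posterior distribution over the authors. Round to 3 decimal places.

Eyre 0.223, Arden 0.016, Cato 0.118, Frost 0.643

Unnormalized posteriors (prior × likelihood):
  Eyre: 0.22 × 0.192 = 0.04224
  Arden: 0.06 × 0.05 = 0.003
  Cato: 0.14 × 0.16 = 0.0224
  Frost: 0.58 × 0.21 = 0.1218
Total = 0.18944.
P(Eyre | rare-form) = 0.04224/0.18944 ≈ 0.223
P(Arden | rare-form) = 0.003/0.18944 ≈ 0.016
P(Cato | rare-form) = 0.0224/0.18944 ≈ 0.118
P(Frost | rare-form) = 0.1218/0.18944 ≈ 0.643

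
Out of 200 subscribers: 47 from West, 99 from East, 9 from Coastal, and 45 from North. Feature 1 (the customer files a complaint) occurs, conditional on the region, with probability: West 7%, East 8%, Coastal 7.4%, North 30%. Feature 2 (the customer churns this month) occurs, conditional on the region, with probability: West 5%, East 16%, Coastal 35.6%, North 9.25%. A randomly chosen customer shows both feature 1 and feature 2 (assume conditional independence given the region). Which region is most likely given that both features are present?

East

Unnormalized posteriors (prior × likelihood):
  West: 0.235 × 0.07 × 0.05 = 0.0008225
  East: 0.495 × 0.08 × 0.16 = 0.006336
  Coastal: 0.045 × 0.074 × 0.356 = 0.00118548
  North: 0.225 × 0.3 × 0.0925 = 0.00624375
Sum = 0.01458773.
Largest term belongs to East, so East is most probable.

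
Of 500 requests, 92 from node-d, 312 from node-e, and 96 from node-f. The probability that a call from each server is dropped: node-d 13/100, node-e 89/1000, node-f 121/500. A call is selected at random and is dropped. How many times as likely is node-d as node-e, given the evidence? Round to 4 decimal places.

Prior × likelihood for each hypothesis:
  node-d: 0.184 × 0.13 = 0.02392
  node-e: 0.624 × 0.089 = 0.055536
  node-f: 0.192 × 0.242 = 0.046464
Normalizing constant = 0.12592.
The ratio is 0.02392 / 0.055536 (the normalizer cancels) = 0.4307.

0.4307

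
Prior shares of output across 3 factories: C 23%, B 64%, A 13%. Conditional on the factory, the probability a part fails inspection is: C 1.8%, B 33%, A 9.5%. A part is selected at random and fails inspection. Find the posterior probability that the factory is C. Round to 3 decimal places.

By Bayes' rule, posterior ∝ prior × likelihood:
  C: 0.23 × 0.018 = 0.00414
  B: 0.64 × 0.33 = 0.2112
  A: 0.13 × 0.095 = 0.01235
Sum = 0.22769.
P(C | evidence) = 0.00414 / 0.22769 ≈ 0.018.

0.018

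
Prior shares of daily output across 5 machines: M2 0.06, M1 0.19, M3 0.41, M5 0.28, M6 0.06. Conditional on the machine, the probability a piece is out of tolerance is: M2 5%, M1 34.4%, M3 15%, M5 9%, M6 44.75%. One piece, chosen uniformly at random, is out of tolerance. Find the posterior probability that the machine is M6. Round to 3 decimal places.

Prior × likelihood for each hypothesis:
  M2: 0.06 × 0.05 = 0.003
  M1: 0.19 × 0.344 = 0.06536
  M3: 0.41 × 0.15 = 0.0615
  M5: 0.28 × 0.09 = 0.0252
  M6: 0.06 × 0.4475 = 0.02685
Total = 0.18191.
P(M6 | evidence) = 0.02685 / 0.18191 ≈ 0.148.

0.148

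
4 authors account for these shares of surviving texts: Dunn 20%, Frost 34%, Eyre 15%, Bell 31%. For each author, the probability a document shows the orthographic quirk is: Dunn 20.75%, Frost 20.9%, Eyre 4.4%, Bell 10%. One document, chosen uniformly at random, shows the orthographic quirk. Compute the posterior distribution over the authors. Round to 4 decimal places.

Dunn 0.2764, Frost 0.4732, Eyre 0.0440, Bell 0.2064

Prior × likelihood for each hypothesis:
  Dunn: 0.2 × 0.2075 = 0.0415
  Frost: 0.34 × 0.209 = 0.07106
  Eyre: 0.15 × 0.044 = 0.0066
  Bell: 0.31 × 0.1 = 0.031
Total = 0.15016.
P(Dunn | quirk) = 0.0415/0.15016 ≈ 0.2764
P(Frost | quirk) = 0.07106/0.15016 ≈ 0.4732
P(Eyre | quirk) = 0.0066/0.15016 ≈ 0.0440
P(Bell | quirk) = 0.031/0.15016 ≈ 0.2064
(Check: 0.2764+0.4732+0.0440+0.2064 = 1.0000.)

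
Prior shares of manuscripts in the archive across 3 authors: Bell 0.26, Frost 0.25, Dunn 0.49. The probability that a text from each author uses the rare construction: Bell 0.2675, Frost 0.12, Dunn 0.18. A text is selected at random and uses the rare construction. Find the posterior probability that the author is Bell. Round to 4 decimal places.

Unnormalized posteriors (prior × likelihood):
  Bell: 0.26 × 0.2675 = 0.06955
  Frost: 0.25 × 0.12 = 0.03
  Dunn: 0.49 × 0.18 = 0.0882
Normalizing constant = 0.18775.
P(Bell | evidence) = 0.06955 / 0.18775 ≈ 0.3704.

0.3704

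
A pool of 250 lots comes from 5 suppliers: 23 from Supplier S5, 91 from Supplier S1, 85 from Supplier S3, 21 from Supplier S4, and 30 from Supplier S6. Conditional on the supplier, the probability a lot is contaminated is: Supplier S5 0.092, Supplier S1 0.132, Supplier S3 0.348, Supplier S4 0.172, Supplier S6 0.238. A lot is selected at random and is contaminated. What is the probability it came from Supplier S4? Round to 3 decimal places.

By Bayes' rule, posterior ∝ prior × likelihood:
  Supplier S5: 0.092 × 0.092 = 0.008464
  Supplier S1: 0.364 × 0.132 = 0.048048
  Supplier S3: 0.34 × 0.348 = 0.11832
  Supplier S4: 0.084 × 0.172 = 0.014448
  Supplier S6: 0.12 × 0.238 = 0.02856
Sum = 0.21784.
P(Supplier S4 | evidence) = 0.014448 / 0.21784 ≈ 0.066.

0.066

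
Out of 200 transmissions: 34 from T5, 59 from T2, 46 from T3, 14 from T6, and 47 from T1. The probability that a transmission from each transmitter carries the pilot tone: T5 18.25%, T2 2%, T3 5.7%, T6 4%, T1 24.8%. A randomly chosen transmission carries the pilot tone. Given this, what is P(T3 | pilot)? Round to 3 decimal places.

0.118

Compute prior × likelihood for every hypothesis:
  T5: 0.17 × 0.1825 = 0.031025
  T2: 0.295 × 0.02 = 0.0059
  T3: 0.23 × 0.057 = 0.01311
  T6: 0.07 × 0.04 = 0.0028
  T1: 0.235 × 0.248 = 0.05828
Sum = 0.111115.
P(T3 | evidence) = 0.01311 / 0.111115 ≈ 0.118.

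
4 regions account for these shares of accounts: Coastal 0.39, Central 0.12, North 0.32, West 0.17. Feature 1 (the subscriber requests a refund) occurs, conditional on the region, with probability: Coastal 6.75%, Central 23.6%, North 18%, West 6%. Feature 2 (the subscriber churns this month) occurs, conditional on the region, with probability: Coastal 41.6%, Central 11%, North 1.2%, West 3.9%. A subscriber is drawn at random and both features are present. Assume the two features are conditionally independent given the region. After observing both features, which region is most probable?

Coastal

Prior × likelihood for each hypothesis:
  Coastal: 0.39 × 0.0675 × 0.416 = 0.0109512
  Central: 0.12 × 0.236 × 0.11 = 0.0031152
  North: 0.32 × 0.18 × 0.012 = 0.0006912
  West: 0.17 × 0.06 × 0.039 = 0.0003978
Total = 0.0151554.
Largest term belongs to Coastal, so Coastal is most probable.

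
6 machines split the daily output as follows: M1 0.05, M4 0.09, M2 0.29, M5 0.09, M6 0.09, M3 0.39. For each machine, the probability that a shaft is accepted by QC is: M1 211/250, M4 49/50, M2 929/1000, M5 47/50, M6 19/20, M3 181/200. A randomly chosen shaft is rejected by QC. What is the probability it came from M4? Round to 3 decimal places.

Taking complements, P(rejected | each) = M1 0.156, M4 0.02, M2 0.071, M5 0.06, M6 0.05, M3 0.095.
By Bayes' rule, posterior ∝ prior × likelihood:
  M1: 0.05 × 0.156 = 0.0078
  M4: 0.09 × 0.02 = 0.0018
  M2: 0.29 × 0.071 = 0.02059
  M5: 0.09 × 0.06 = 0.0054
  M6: 0.09 × 0.05 = 0.0045
  M3: 0.39 × 0.095 = 0.03705
Total = 0.07714.
P(M4 | evidence) = 0.0018 / 0.07714 ≈ 0.023.

0.023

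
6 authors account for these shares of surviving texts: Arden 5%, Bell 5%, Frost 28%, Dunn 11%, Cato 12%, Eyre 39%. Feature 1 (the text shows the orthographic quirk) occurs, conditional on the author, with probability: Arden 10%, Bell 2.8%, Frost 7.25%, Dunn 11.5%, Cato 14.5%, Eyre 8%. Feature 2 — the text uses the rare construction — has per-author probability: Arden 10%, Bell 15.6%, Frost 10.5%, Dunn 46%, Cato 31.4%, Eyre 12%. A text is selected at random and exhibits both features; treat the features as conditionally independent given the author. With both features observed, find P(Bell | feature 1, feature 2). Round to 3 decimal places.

Compute prior × likelihood for every hypothesis:
  Arden: 0.05 × 0.1 × 0.1 = 0.0005
  Bell: 0.05 × 0.028 × 0.156 = 0.0002184
  Frost: 0.28 × 0.0725 × 0.105 = 0.0021315
  Dunn: 0.11 × 0.115 × 0.46 = 0.005819
  Cato: 0.12 × 0.145 × 0.314 = 0.0054636
  Eyre: 0.39 × 0.08 × 0.12 = 0.003744
Sum = 0.0178765.
P(Bell | evidence) = 0.0002184 / 0.0178765 ≈ 0.012.

0.012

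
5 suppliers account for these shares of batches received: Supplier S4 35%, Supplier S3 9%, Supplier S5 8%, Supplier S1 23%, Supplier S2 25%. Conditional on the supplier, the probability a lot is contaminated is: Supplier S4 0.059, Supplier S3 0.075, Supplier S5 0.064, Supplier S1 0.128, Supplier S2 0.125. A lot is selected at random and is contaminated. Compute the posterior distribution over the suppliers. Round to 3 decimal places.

By Bayes' rule, posterior ∝ prior × likelihood:
  Supplier S4: 0.35 × 0.059 = 0.02065
  Supplier S3: 0.09 × 0.075 = 0.00675
  Supplier S5: 0.08 × 0.064 = 0.00512
  Supplier S1: 0.23 × 0.128 = 0.02944
  Supplier S2: 0.25 × 0.125 = 0.03125
Sum = 0.09321.
P(Supplier S4 | contaminated) = 0.02065/0.09321 ≈ 0.222
P(Supplier S3 | contaminated) = 0.00675/0.09321 ≈ 0.072
P(Supplier S5 | contaminated) = 0.00512/0.09321 ≈ 0.055
P(Supplier S1 | contaminated) = 0.02944/0.09321 ≈ 0.316
P(Supplier S2 | contaminated) = 0.03125/0.09321 ≈ 0.335

Supplier S4 0.222, Supplier S3 0.072, Supplier S5 0.055, Supplier S1 0.316, Supplier S2 0.335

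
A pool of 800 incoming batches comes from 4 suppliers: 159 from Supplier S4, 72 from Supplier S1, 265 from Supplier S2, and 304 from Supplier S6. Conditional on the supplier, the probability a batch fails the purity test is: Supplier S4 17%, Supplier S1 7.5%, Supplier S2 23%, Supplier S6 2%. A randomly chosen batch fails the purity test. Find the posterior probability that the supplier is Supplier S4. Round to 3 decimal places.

Compute prior × likelihood for every hypothesis:
  Supplier S4: 0.19875 × 0.17 = 0.0337875
  Supplier S1: 0.09 × 0.075 = 0.00675
  Supplier S2: 0.33125 × 0.23 = 0.0761875
  Supplier S6: 0.38 × 0.02 = 0.0076
Normalizing constant = 0.124325.
P(Supplier S4 | evidence) = 0.0337875 / 0.124325 ≈ 0.272.

0.272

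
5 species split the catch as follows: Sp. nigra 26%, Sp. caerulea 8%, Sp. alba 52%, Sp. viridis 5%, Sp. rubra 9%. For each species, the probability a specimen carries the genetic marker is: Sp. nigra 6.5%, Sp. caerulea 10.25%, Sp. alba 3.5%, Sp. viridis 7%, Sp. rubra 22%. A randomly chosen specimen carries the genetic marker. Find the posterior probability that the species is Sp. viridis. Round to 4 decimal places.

0.0526

Prior × likelihood for each hypothesis:
  Sp. nigra: 0.26 × 0.065 = 0.0169
  Sp. caerulea: 0.08 × 0.1025 = 0.0082
  Sp. alba: 0.52 × 0.035 = 0.0182
  Sp. viridis: 0.05 × 0.07 = 0.0035
  Sp. rubra: 0.09 × 0.22 = 0.0198
Normalizing constant = 0.0666.
P(Sp. viridis | evidence) = 0.0035 / 0.0666 ≈ 0.0526.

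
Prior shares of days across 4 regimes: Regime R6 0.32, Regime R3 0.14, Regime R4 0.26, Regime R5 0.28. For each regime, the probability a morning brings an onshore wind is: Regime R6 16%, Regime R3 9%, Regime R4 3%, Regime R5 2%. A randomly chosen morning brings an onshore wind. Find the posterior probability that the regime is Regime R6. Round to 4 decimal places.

0.6632

Compute prior × likelihood for every hypothesis:
  Regime R6: 0.32 × 0.16 = 0.0512
  Regime R3: 0.14 × 0.09 = 0.0126
  Regime R4: 0.26 × 0.03 = 0.0078
  Regime R5: 0.28 × 0.02 = 0.0056
Sum = 0.0772.
P(Regime R6 | evidence) = 0.0512 / 0.0772 ≈ 0.6632.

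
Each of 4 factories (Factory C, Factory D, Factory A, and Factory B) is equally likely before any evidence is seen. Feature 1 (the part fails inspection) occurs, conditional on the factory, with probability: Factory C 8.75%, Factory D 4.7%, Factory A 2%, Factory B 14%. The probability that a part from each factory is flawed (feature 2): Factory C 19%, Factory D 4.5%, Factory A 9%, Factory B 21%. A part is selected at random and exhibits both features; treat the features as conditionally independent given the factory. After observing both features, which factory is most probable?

Factory B

With a uniform prior (1/4 each), posterior ∝ likelihood:
  Factory C: 0.0875 × 0.19 = 0.016625
  Factory D: 0.047 × 0.045 = 0.002115
  Factory A: 0.02 × 0.09 = 0.0018
  Factory B: 0.14 × 0.21 = 0.0294
Sum = 0.04994.
Largest term belongs to Factory B, so Factory B is most probable.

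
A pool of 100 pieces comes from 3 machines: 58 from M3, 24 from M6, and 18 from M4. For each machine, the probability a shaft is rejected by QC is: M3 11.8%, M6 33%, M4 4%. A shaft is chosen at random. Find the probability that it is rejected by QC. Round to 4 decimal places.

0.1548

By Bayes' rule, posterior ∝ prior × likelihood:
  M3: 0.58 × 0.118 = 0.06844
  M6: 0.24 × 0.33 = 0.0792
  M4: 0.18 × 0.04 = 0.0072
P(rejected) = 0.06844 + 0.0792 + 0.0072 = 0.15484 → 0.1548.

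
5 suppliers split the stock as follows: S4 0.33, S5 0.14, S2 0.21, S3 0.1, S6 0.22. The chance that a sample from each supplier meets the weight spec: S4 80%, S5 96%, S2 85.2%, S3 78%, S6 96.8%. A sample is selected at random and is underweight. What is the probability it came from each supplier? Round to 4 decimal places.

S4 0.5011, S5 0.0425, S2 0.2360, S3 0.1670, S6 0.0534

Taking complements, P(underweight | each) = S4 0.2, S5 0.04, S2 0.148, S3 0.22, S6 0.032.
Unnormalized posteriors (prior × likelihood):
  S4: 0.33 × 0.2 = 0.066
  S5: 0.14 × 0.04 = 0.0056
  S2: 0.21 × 0.148 = 0.03108
  S3: 0.1 × 0.22 = 0.022
  S6: 0.22 × 0.032 = 0.00704
Sum = 0.13172.
P(S4 | underweight) = 0.066/0.13172 ≈ 0.5011
P(S5 | underweight) = 0.0056/0.13172 ≈ 0.0425
P(S2 | underweight) = 0.03108/0.13172 ≈ 0.2360
P(S3 | underweight) = 0.022/0.13172 ≈ 0.1670
P(S6 | underweight) = 0.00704/0.13172 ≈ 0.0534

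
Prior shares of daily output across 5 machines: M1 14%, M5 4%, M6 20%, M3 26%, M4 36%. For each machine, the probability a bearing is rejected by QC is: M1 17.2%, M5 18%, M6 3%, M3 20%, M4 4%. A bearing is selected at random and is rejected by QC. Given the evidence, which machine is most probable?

M3

Unnormalized posteriors (prior × likelihood):
  M1: 0.14 × 0.172 = 0.02408
  M5: 0.04 × 0.18 = 0.0072
  M6: 0.2 × 0.03 = 0.006
  M3: 0.26 × 0.2 = 0.052
  M4: 0.36 × 0.04 = 0.0144
Total = 0.10368.
Largest term belongs to M3, so M3 is most probable.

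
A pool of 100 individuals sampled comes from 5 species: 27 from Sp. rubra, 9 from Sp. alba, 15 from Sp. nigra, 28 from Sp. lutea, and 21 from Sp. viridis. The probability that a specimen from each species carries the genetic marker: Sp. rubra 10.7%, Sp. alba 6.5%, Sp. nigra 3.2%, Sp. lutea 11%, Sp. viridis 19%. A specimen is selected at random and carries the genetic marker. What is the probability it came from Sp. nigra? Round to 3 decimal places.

By Bayes' rule, posterior ∝ prior × likelihood:
  Sp. rubra: 0.27 × 0.107 = 0.02889
  Sp. alba: 0.09 × 0.065 = 0.00585
  Sp. nigra: 0.15 × 0.032 = 0.0048
  Sp. lutea: 0.28 × 0.11 = 0.0308
  Sp. viridis: 0.21 × 0.19 = 0.0399
Total = 0.11024.
P(Sp. nigra | evidence) = 0.0048 / 0.11024 ≈ 0.044.

0.044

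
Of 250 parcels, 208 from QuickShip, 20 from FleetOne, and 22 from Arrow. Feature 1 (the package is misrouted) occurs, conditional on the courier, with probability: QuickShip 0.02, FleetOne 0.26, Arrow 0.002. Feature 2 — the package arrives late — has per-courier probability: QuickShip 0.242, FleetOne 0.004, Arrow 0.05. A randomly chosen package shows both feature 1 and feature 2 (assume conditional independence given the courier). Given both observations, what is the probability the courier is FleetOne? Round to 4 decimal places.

0.0202

By Bayes' rule, posterior ∝ prior × likelihood:
  QuickShip: 0.832 × 0.02 × 0.242 = 0.00402688
  FleetOne: 0.08 × 0.26 × 0.004 = 0.0000832
  Arrow: 0.088 × 0.002 × 0.05 = 0.0000088
Total = 0.00411888.
P(FleetOne | evidence) = 0.0000832 / 0.00411888 ≈ 0.0202.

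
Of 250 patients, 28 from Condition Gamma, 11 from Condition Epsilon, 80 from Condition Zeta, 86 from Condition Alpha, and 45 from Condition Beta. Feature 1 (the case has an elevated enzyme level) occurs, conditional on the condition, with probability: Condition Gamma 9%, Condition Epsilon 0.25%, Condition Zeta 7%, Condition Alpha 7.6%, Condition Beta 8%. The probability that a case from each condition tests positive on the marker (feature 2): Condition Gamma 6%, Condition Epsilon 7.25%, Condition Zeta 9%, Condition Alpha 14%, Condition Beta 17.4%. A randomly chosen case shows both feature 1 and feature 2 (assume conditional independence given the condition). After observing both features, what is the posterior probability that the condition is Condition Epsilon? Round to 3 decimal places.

Compute prior × likelihood for every hypothesis:
  Condition Gamma: 0.112 × 0.09 × 0.06 = 0.0006048
  Condition Epsilon: 0.044 × 0.0025 × 0.0725 = 0.000007975
  Condition Zeta: 0.32 × 0.07 × 0.09 = 0.002016
  Condition Alpha: 0.344 × 0.076 × 0.14 = 0.00366016
  Condition Beta: 0.18 × 0.08 × 0.174 = 0.0025056
Sum = 0.008794535.
P(Condition Epsilon | evidence) = 0.000007975 / 0.008794535 ≈ 0.001.

0.001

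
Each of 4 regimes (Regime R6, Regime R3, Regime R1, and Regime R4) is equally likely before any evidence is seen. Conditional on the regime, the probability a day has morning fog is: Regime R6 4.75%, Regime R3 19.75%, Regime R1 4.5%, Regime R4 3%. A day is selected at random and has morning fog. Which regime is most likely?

Regime R3

Since the prior is uniform, the posterior is proportional to the likelihood:
  Regime R6: 0.0475
  Regime R3: 0.1975
  Regime R1: 0.045
  Regime R4: 0.03
Total = 0.32.
Largest term belongs to Regime R3, so Regime R3 is most probable.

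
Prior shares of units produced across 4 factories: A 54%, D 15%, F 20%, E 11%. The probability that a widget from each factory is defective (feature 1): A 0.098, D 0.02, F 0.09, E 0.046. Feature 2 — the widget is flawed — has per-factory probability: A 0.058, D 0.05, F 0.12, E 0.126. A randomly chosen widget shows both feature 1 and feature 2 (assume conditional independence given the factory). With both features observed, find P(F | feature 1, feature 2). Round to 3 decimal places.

0.359

Unnormalized posteriors (prior × likelihood):
  A: 0.54 × 0.098 × 0.058 = 0.00306936
  D: 0.15 × 0.02 × 0.05 = 0.00015
  F: 0.2 × 0.09 × 0.12 = 0.00216
  E: 0.11 × 0.046 × 0.126 = 0.00063756
Normalizing constant = 0.00601692.
P(F | evidence) = 0.00216 / 0.00601692 ≈ 0.359.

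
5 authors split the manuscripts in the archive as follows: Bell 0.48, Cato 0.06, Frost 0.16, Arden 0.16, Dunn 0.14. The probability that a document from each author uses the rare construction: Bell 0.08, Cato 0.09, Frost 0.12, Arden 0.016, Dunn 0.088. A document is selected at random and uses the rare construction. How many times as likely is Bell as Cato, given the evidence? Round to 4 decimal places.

Unnormalized posteriors (prior × likelihood):
  Bell: 0.48 × 0.08 = 0.0384
  Cato: 0.06 × 0.09 = 0.0054
  Frost: 0.16 × 0.12 = 0.0192
  Arden: 0.16 × 0.016 = 0.00256
  Dunn: 0.14 × 0.088 = 0.01232
Sum = 0.07788.
The ratio is 0.0384 / 0.0054 (the normalizer cancels) = 7.1111.

7.1111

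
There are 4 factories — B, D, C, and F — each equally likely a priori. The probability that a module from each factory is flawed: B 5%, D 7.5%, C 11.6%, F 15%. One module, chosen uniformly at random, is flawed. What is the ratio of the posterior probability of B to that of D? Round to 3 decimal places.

0.667

Since the prior is uniform, the posterior is proportional to the likelihood:
  B: 0.05
  D: 0.075
  C: 0.116
  F: 0.15
Normalizing constant = 0.391.
The ratio is 0.05 / 0.075 (the normalizer cancels) = 0.667.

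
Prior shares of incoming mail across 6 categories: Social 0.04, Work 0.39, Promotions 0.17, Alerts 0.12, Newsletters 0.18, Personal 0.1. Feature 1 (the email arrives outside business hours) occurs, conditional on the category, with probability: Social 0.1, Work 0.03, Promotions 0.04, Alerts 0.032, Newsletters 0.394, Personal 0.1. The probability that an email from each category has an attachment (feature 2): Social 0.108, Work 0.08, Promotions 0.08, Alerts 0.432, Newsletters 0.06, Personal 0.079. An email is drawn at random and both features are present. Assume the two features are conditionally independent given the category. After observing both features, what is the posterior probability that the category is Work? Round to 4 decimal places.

Prior × likelihood for each hypothesis:
  Social: 0.04 × 0.1 × 0.108 = 0.000432
  Work: 0.39 × 0.03 × 0.08 = 0.000936
  Promotions: 0.17 × 0.04 × 0.08 = 0.000544
  Alerts: 0.12 × 0.032 × 0.432 = 0.00165888
  Newsletters: 0.18 × 0.394 × 0.06 = 0.0042552
  Personal: 0.1 × 0.1 × 0.079 = 0.00079
Total = 0.00861608.
P(Work | evidence) = 0.000936 / 0.00861608 ≈ 0.1086.

0.1086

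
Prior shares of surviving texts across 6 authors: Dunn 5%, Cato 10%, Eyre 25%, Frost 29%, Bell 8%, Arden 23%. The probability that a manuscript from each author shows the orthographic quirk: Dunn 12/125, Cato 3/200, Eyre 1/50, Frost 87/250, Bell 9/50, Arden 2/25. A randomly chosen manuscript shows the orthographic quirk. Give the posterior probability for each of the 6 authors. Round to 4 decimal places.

Dunn 0.0331, Cato 0.0103, Eyre 0.0345, Frost 0.6959, Bell 0.0993, Arden 0.1269

Compute prior × likelihood for every hypothesis:
  Dunn: 0.05 × 0.096 = 0.0048
  Cato: 0.1 × 0.015 = 0.0015
  Eyre: 0.25 × 0.02 = 0.005
  Frost: 0.29 × 0.348 = 0.10092
  Bell: 0.08 × 0.18 = 0.0144
  Arden: 0.23 × 0.08 = 0.0184
Total = 0.14502.
P(Dunn | quirk) = 0.0048/0.14502 ≈ 0.0331
P(Cato | quirk) = 0.0015/0.14502 ≈ 0.0103
P(Eyre | quirk) = 0.005/0.14502 ≈ 0.0345
P(Frost | quirk) = 0.10092/0.14502 ≈ 0.6959
P(Bell | quirk) = 0.0144/0.14502 ≈ 0.0993
P(Arden | quirk) = 0.0184/0.14502 ≈ 0.1269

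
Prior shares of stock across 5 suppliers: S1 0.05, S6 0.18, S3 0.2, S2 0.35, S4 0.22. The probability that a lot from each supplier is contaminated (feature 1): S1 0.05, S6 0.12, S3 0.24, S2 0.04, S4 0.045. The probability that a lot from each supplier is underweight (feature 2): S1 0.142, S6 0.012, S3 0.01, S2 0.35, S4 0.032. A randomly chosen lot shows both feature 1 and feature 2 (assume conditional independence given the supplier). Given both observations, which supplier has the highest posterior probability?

S2

Compute prior × likelihood for every hypothesis:
  S1: 0.05 × 0.05 × 0.142 = 0.000355
  S6: 0.18 × 0.12 × 0.012 = 0.0002592
  S3: 0.2 × 0.24 × 0.01 = 0.00048
  S2: 0.35 × 0.04 × 0.35 = 0.0049
  S4: 0.22 × 0.045 × 0.032 = 0.0003168
Normalizing constant = 0.006311.
Largest term belongs to S2, so S2 is most probable.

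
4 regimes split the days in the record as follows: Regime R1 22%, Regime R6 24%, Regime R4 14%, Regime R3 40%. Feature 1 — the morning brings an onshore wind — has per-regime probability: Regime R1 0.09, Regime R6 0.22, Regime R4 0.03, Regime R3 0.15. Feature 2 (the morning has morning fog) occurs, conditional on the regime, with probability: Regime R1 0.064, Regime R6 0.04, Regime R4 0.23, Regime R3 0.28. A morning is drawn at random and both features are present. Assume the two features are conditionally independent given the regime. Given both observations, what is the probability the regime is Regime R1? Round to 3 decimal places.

Unnormalized posteriors (prior × likelihood):
  Regime R1: 0.22 × 0.09 × 0.064 = 0.0012672
  Regime R6: 0.24 × 0.22 × 0.04 = 0.002112
  Regime R4: 0.14 × 0.03 × 0.23 = 0.000966
  Regime R3: 0.4 × 0.15 × 0.28 = 0.0168
Total = 0.0211452.
P(Regime R1 | evidence) = 0.0012672 / 0.0211452 ≈ 0.060.

0.060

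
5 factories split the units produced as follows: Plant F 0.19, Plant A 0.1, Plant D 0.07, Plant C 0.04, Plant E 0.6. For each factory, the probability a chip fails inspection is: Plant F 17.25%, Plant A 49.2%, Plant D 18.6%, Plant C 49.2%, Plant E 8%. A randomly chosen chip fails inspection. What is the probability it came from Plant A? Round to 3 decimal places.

Unnormalized posteriors (prior × likelihood):
  Plant F: 0.19 × 0.1725 = 0.032775
  Plant A: 0.1 × 0.492 = 0.0492
  Plant D: 0.07 × 0.186 = 0.01302
  Plant C: 0.04 × 0.492 = 0.01968
  Plant E: 0.6 × 0.08 = 0.048
Total = 0.162675.
P(Plant A | evidence) = 0.0492 / 0.162675 ≈ 0.302.

0.302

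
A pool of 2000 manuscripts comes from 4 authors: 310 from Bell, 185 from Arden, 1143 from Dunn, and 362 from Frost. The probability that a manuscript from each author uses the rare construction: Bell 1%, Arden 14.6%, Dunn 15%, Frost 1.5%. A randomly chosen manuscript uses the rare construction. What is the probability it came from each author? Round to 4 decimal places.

Bell 0.0150, Arden 0.1305, Dunn 0.8283, Frost 0.0262

Compute prior × likelihood for every hypothesis:
  Bell: 0.155 × 0.01 = 0.00155
  Arden: 0.0925 × 0.146 = 0.013505
  Dunn: 0.5715 × 0.15 = 0.085725
  Frost: 0.181 × 0.015 = 0.002715
Sum = 0.103495.
P(Bell | rare-form) = 0.00155/0.103495 ≈ 0.0150
P(Arden | rare-form) = 0.013505/0.103495 ≈ 0.1305
P(Dunn | rare-form) = 0.085725/0.103495 ≈ 0.8283
P(Frost | rare-form) = 0.002715/0.103495 ≈ 0.0262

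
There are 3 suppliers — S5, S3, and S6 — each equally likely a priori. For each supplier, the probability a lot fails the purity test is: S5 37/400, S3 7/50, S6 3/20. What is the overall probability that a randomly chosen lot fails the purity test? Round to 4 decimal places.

Since the prior is uniform, the posterior is proportional to the likelihood:
  S5: 0.0925
  S3: 0.14
  S6: 0.15
P(off-spec) = (1/3) × (0.0925 + 0.14 + 0.15) = 0.3825/3 ≈ 0.1275.

0.1275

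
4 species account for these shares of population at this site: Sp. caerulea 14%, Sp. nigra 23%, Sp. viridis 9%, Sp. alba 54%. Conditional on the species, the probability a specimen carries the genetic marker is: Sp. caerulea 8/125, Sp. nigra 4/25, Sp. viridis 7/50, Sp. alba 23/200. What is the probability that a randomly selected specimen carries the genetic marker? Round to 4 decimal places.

0.1205

Compute prior × likelihood for every hypothesis:
  Sp. caerulea: 0.14 × 0.064 = 0.00896
  Sp. nigra: 0.23 × 0.16 = 0.0368
  Sp. viridis: 0.09 × 0.14 = 0.0126
  Sp. alba: 0.54 × 0.115 = 0.0621
P(marker) = 0.00896 + 0.0368 + 0.0126 + 0.0621 = 0.12046 → 0.1205.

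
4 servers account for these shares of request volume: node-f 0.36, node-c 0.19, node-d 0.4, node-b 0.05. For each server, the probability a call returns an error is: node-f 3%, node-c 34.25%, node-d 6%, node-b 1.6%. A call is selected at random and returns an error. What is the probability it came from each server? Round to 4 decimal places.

By Bayes' rule, posterior ∝ prior × likelihood:
  node-f: 0.36 × 0.03 = 0.0108
  node-c: 0.19 × 0.3425 = 0.065075
  node-d: 0.4 × 0.06 = 0.024
  node-b: 0.05 × 0.016 = 0.0008
Total = 0.100675.
P(node-f | error) = 0.0108/0.100675 ≈ 0.1073
P(node-c | error) = 0.065075/0.100675 ≈ 0.6464
P(node-d | error) = 0.024/0.100675 ≈ 0.2384
P(node-b | error) = 0.0008/0.100675 ≈ 0.0079
(Check: 0.1073+0.6464+0.2384+0.0079 = 1.0000.)

node-f 0.1073, node-c 0.6464, node-d 0.2384, node-b 0.0079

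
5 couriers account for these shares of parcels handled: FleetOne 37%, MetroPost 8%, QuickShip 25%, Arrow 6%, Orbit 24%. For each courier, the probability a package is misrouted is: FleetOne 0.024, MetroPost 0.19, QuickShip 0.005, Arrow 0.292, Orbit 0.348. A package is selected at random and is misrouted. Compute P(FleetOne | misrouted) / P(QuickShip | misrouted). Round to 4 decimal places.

Unnormalized posteriors (prior × likelihood):
  FleetOne: 0.37 × 0.024 = 0.00888
  MetroPost: 0.08 × 0.19 = 0.0152
  QuickShip: 0.25 × 0.005 = 0.00125
  Arrow: 0.06 × 0.292 = 0.01752
  Orbit: 0.24 × 0.348 = 0.08352
Total = 0.12637.
The ratio is 0.00888 / 0.00125 (the normalizer cancels) = 7.1040.

7.1040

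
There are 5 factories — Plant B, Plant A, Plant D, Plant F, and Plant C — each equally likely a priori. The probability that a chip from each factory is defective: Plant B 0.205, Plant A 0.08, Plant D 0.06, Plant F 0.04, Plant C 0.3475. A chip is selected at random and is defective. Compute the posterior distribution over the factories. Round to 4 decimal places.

Plant B 0.2799, Plant A 0.1092, Plant D 0.0819, Plant F 0.0546, Plant C 0.4744

With a uniform prior (1/5 each), posterior ∝ likelihood:
  Plant B: 0.205
  Plant A: 0.08
  Plant D: 0.06
  Plant F: 0.04
  Plant C: 0.3475
Normalizing constant = 0.7325.
P(Plant B | defective) = 0.205/0.7325 ≈ 0.2799
P(Plant A | defective) = 0.08/0.7325 ≈ 0.1092
P(Plant D | defective) = 0.06/0.7325 ≈ 0.0819
P(Plant F | defective) = 0.04/0.7325 ≈ 0.0546
P(Plant C | defective) = 0.3475/0.7325 ≈ 0.4744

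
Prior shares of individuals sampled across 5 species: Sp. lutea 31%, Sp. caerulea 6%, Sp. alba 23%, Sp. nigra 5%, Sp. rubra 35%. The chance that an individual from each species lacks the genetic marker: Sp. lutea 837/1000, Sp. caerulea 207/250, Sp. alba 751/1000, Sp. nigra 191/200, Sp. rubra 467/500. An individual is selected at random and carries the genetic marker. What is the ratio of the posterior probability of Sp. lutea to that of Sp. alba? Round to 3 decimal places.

Taking complements, P(marker | each) = Sp. lutea 0.163, Sp. caerulea 0.172, Sp. alba 0.249, Sp. nigra 0.045, Sp. rubra 0.066.
By Bayes' rule, posterior ∝ prior × likelihood:
  Sp. lutea: 0.31 × 0.163 = 0.05053
  Sp. caerulea: 0.06 × 0.172 = 0.01032
  Sp. alba: 0.23 × 0.249 = 0.05727
  Sp. nigra: 0.05 × 0.045 = 0.00225
  Sp. rubra: 0.35 × 0.066 = 0.0231
Total = 0.14347.
The ratio is 0.05053 / 0.05727 (the normalizer cancels) = 0.882.

0.882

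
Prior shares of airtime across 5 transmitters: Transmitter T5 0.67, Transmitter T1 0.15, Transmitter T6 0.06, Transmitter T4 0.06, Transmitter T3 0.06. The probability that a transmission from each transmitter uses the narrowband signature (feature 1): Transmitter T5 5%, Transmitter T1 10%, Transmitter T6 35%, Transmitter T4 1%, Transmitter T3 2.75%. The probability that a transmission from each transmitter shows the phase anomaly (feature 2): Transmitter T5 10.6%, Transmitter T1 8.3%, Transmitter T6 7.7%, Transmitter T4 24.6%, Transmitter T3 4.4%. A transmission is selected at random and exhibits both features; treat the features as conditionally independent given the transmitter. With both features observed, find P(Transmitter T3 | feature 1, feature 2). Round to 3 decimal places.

0.011

By Bayes' rule, posterior ∝ prior × likelihood:
  Transmitter T5: 0.67 × 0.05 × 0.106 = 0.003551
  Transmitter T1: 0.15 × 0.1 × 0.083 = 0.001245
  Transmitter T6: 0.06 × 0.35 × 0.077 = 0.001617
  Transmitter T4: 0.06 × 0.01 × 0.246 = 0.0001476
  Transmitter T3: 0.06 × 0.0275 × 0.044 = 0.0000726
Sum = 0.0066332.
P(Transmitter T3 | evidence) = 0.0000726 / 0.0066332 ≈ 0.011.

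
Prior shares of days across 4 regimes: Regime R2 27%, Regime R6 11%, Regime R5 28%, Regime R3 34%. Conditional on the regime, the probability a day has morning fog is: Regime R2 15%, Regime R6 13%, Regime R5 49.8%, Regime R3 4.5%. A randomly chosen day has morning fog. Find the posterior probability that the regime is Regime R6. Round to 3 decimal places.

By Bayes' rule, posterior ∝ prior × likelihood:
  Regime R2: 0.27 × 0.15 = 0.0405
  Regime R6: 0.11 × 0.13 = 0.0143
  Regime R5: 0.28 × 0.498 = 0.13944
  Regime R3: 0.34 × 0.045 = 0.0153
Normalizing constant = 0.20954.
P(Regime R6 | evidence) = 0.0143 / 0.20954 ≈ 0.068.

0.068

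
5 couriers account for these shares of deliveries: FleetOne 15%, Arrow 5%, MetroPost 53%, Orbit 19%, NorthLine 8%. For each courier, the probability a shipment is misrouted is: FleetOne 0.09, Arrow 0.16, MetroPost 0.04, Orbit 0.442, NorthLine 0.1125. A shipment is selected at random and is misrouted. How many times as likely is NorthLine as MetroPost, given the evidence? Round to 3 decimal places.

0.425

Prior × likelihood for each hypothesis:
  FleetOne: 0.15 × 0.09 = 0.0135
  Arrow: 0.05 × 0.16 = 0.008
  MetroPost: 0.53 × 0.04 = 0.0212
  Orbit: 0.19 × 0.442 = 0.08398
  NorthLine: 0.08 × 0.1125 = 0.009
Sum = 0.13568.
The ratio is 0.009 / 0.0212 (the normalizer cancels) = 0.425.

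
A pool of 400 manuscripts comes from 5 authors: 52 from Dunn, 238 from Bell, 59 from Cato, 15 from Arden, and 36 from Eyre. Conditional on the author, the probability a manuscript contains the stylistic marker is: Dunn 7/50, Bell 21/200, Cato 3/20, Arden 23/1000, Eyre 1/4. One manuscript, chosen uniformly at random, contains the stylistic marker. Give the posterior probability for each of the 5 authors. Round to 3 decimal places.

Unnormalized posteriors (prior × likelihood):
  Dunn: 0.13 × 0.14 = 0.0182
  Bell: 0.595 × 0.105 = 0.062475
  Cato: 0.1475 × 0.15 = 0.022125
  Arden: 0.0375 × 0.023 = 0.0008625
  Eyre: 0.09 × 0.25 = 0.0225
Normalizing constant = 0.1261625.
P(Dunn | marker) = 0.0182/0.1261625 ≈ 0.144
P(Bell | marker) = 0.062475/0.1261625 ≈ 0.495
P(Cato | marker) = 0.022125/0.1261625 ≈ 0.175
P(Arden | marker) = 0.0008625/0.1261625 ≈ 0.007
P(Eyre | marker) = 0.0225/0.1261625 ≈ 0.178

Dunn 0.144, Bell 0.495, Cato 0.175, Arden 0.007, Eyre 0.178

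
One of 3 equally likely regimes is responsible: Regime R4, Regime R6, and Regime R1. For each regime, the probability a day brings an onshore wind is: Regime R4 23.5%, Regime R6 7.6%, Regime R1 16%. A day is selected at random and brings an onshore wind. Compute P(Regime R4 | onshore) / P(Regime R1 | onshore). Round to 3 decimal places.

With a uniform prior (1/3 each), posterior ∝ likelihood:
  Regime R4: 0.235
  Regime R6: 0.076
  Regime R1: 0.16
Total = 0.471.
The ratio is 0.235 / 0.16 (the normalizer cancels) = 1.469.

1.469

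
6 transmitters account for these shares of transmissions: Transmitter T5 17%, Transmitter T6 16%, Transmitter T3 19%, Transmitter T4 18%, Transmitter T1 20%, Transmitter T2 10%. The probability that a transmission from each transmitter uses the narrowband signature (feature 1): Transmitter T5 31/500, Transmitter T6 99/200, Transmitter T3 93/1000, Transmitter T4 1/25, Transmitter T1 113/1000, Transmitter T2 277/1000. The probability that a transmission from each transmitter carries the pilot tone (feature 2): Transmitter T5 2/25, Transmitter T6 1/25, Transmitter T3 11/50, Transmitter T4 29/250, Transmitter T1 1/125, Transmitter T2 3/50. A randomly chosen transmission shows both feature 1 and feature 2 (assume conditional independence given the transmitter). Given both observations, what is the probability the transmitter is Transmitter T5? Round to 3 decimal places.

By Bayes' rule, posterior ∝ prior × likelihood:
  Transmitter T5: 0.17 × 0.062 × 0.08 = 0.0008432
  Transmitter T6: 0.16 × 0.495 × 0.04 = 0.003168
  Transmitter T3: 0.19 × 0.093 × 0.22 = 0.0038874
  Transmitter T4: 0.18 × 0.04 × 0.116 = 0.0008352
  Transmitter T1: 0.2 × 0.113 × 0.008 = 0.0001808
  Transmitter T2: 0.1 × 0.277 × 0.06 = 0.001662
Sum = 0.0105766.
P(Transmitter T5 | evidence) = 0.0008432 / 0.0105766 ≈ 0.080.

0.080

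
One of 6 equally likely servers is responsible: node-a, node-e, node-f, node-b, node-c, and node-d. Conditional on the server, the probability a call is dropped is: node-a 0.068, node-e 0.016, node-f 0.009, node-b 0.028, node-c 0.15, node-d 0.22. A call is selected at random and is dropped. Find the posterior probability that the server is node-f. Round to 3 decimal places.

With a uniform prior (1/6 each), posterior ∝ likelihood:
  node-a: 0.068
  node-e: 0.016
  node-f: 0.009
  node-b: 0.028
  node-c: 0.15
  node-d: 0.22
Sum = 0.491.
P(node-f | evidence) = 0.009 / 0.491 ≈ 0.018.

0.018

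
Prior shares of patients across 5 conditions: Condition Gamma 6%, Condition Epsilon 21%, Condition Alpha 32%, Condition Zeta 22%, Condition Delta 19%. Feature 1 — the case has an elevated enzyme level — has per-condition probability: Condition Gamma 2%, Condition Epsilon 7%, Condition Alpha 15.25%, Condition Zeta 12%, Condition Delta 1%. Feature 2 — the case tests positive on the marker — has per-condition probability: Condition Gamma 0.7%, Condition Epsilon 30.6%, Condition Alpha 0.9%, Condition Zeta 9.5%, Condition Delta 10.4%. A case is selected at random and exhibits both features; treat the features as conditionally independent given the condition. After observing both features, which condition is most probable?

Unnormalized posteriors (prior × likelihood):
  Condition Gamma: 0.06 × 0.02 × 0.007 = 0.0000084
  Condition Epsilon: 0.21 × 0.07 × 0.306 = 0.0044982
  Condition Alpha: 0.32 × 0.1525 × 0.009 = 0.0004392
  Condition Zeta: 0.22 × 0.12 × 0.095 = 0.002508
  Condition Delta: 0.19 × 0.01 × 0.104 = 0.0001976
Total = 0.0076514.
Largest term belongs to Condition Epsilon, so Condition Epsilon is most probable.

Condition Epsilon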